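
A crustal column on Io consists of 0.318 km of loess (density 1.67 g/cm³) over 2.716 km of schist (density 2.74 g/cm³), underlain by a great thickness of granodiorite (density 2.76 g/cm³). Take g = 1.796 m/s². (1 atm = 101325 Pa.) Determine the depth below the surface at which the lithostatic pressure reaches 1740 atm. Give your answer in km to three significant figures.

35.7 km

Pressure at base of upper layers: 1670×1.796×318 + 2740×1.796×2716 = 1.432×10^7 Pa = 141.3 atm
Remaining pressure to be supplied by granodiorite: 1.763×10^8 − 1.432×10^7 = 1.620×10^8 Pa
Additional depth in granodiorite = 1.620×10^8 Pa / (2760 kg/m³ × 1.796 m/s²) = 32679 m
Total depth = 3034 m + 32679 m = 35713 m
= 35.713 km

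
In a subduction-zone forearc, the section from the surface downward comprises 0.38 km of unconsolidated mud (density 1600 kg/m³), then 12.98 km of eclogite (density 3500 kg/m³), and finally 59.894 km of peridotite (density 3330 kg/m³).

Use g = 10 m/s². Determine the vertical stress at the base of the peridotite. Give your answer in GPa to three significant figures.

unconsolidated mud: 1600 kg/m³ × 10 m/s² × 380 m = 6.080×10^6 Pa = 6.080×10^-3 GPa
eclogite: 3500 kg/m³ × 10 m/s² × 12980 m = 4.543×10^8 Pa = 0.4543 GPa
peridotite: 3330 kg/m³ × 10 m/s² × 59894 m = 1.994×10^9 Pa = 1.994 GPa
Total = 6.080×10^-3 + 0.4543 + 1.994 = 2.4549 GPa

2.45 GPa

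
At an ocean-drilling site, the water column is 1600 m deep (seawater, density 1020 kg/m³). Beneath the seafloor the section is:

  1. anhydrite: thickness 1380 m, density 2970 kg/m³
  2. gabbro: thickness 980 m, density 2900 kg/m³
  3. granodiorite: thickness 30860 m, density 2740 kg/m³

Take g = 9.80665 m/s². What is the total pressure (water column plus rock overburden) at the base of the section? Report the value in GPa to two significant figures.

0.91 GPa

seawater: 1020 kg/m³ × 9.80665 m/s² × 1600 m = 1.600×10^7 Pa = 0.01600 GPa
anhydrite: 2970 kg/m³ × 9.80665 m/s² × 1380 m = 4.019×10^7 Pa = 0.04019 GPa
gabbro: 2900 kg/m³ × 9.80665 m/s² × 980 m = 2.787×10^7 Pa = 0.02787 GPa
granodiorite: 2740 kg/m³ × 9.80665 m/s² × 30860 m = 8.292×10^8 Pa = 0.8292 GPa
Total = 0.01600 + 0.04019 + 0.02787 + 0.8292 = 0.91328 GPa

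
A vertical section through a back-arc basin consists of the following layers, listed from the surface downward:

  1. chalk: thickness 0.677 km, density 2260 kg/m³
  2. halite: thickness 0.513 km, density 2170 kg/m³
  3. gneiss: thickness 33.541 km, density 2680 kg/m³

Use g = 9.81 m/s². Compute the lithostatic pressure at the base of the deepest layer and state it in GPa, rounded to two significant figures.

chalk: 2260 kg/m³ × 9.81 m/s² × 677 m = 1.501×10^7 Pa = 0.01501 GPa
halite: 2170 kg/m³ × 9.81 m/s² × 513 m = 1.092×10^7 Pa = 0.01092 GPa
gneiss: 2680 kg/m³ × 9.81 m/s² × 33541 m = 8.818×10^8 Pa = 0.8818 GPa
Total = 0.01501 + 0.01092 + 0.8818 = 0.90775 GPa

0.91 GPa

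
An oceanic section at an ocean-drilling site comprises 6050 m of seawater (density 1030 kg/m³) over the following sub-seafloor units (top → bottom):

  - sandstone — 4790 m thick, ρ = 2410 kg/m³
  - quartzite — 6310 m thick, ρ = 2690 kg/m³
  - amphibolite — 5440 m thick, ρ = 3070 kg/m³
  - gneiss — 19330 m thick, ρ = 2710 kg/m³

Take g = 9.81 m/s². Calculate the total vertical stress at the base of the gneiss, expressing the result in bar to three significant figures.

10200 bar

seawater: 1030 kg/m³ × 9.81 m/s² × 6050 m = 6.113×10^7 Pa = 611.3 bar
sandstone: 2410 kg/m³ × 9.81 m/s² × 4790 m = 1.132×10^8 Pa = 1132 bar
quartzite: 2690 kg/m³ × 9.81 m/s² × 6310 m = 1.665×10^8 Pa = 1665 bar
amphibolite: 3070 kg/m³ × 9.81 m/s² × 5440 m = 1.638×10^8 Pa = 1638 bar
gneiss: 2710 kg/m³ × 9.81 m/s² × 19330 m = 5.139×10^8 Pa = 5139 bar
Total = 611.3 + 1132 + 1665 + 1638 + 5139 = 10186 bar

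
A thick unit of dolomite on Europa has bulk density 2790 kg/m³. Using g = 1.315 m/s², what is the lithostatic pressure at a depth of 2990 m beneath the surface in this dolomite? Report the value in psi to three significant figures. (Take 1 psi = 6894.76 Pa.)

1590 psi

dolomite: 2790 kg/m³ × 1.315 m/s² × 2990 m = 1.097×10^7 Pa = 1591 psi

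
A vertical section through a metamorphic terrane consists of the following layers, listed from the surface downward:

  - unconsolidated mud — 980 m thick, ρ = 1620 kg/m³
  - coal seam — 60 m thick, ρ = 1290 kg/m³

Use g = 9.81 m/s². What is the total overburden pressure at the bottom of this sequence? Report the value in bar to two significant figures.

160 bar

unconsolidated mud: 1620 kg/m³ × 9.81 m/s² × 980 m = 1.557×10^7 Pa = 155.7 bar
coal seam: 1290 kg/m³ × 9.81 m/s² × 60 m = 7.593×10^5 Pa = 7.593 bar
Total = 155.7 + 7.593 = 163.34 bar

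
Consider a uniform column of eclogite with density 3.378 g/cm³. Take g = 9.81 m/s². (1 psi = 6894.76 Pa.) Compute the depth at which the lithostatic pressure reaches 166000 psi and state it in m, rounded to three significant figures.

h = P/(ρg) = 166000 psi / (3378 kg/m³ × 9.81 m/s²) = 1.145×10^9 Pa / 33138 Pa/m = 34538 m

34500 m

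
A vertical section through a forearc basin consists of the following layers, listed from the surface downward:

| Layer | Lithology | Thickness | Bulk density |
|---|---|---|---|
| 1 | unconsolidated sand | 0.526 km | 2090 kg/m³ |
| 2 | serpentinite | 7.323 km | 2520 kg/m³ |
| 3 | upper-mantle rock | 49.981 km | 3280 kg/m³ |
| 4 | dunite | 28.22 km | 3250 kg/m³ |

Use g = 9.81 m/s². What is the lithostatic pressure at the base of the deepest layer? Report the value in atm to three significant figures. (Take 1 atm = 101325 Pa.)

unconsolidated sand: 2090 kg/m³ × 9.81 m/s² × 526 m = 1.078×10^7 Pa = 106.4 atm
serpentinite: 2520 kg/m³ × 9.81 m/s² × 7323 m = 1.810×10^8 Pa = 1787 atm
upper-mantle rock: 3280 kg/m³ × 9.81 m/s² × 49981 m = 1.608×10^9 Pa = 15872 atm
dunite: 3250 kg/m³ × 9.81 m/s² × 28220 m = 8.997×10^8 Pa = 8880 atm
Total = 106.4 + 1787 + 15872 + 8880 = 26645 atm

26600 atm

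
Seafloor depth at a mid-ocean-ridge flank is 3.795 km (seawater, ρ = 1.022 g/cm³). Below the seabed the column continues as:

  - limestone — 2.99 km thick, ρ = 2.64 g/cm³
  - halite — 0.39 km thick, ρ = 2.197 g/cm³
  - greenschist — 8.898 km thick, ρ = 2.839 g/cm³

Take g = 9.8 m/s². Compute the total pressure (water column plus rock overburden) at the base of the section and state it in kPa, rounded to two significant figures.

seawater: 1022 kg/m³ × 9.8 m/s² × 3795 m = 3.801×10^7 Pa = 38009 kPa
limestone: 2640 kg/m³ × 9.8 m/s² × 2990 m = 7.736×10^7 Pa = 77357 kPa
halite: 2197 kg/m³ × 9.8 m/s² × 390 m = 8.397×10^6 Pa = 8397 kPa
greenschist: 2839 kg/m³ × 9.8 m/s² × 8898 m = 2.476×10^8 Pa = 2.476×10^5 kPa
Total = 38009 + 77357 + 8397 + 2.476×10^5 = 3.7133×10^5 kPa

370000 kPa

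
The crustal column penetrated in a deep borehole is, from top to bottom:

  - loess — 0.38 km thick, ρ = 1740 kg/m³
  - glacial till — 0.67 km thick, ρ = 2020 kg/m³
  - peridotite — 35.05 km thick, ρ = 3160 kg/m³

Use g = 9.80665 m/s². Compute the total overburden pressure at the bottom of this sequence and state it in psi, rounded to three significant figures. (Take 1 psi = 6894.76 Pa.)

loess: 1740 kg/m³ × 9.80665 m/s² × 380 m = 6.484×10^6 Pa = 940.4 psi
glacial till: 2020 kg/m³ × 9.80665 m/s² × 670 m = 1.327×10^7 Pa = 1925 psi
peridotite: 3160 kg/m³ × 9.80665 m/s² × 35050 m = 1.086×10^9 Pa = 1.575×10^5 psi
Total = 940.4 + 1925 + 1.575×10^5 = 1.6040×10^5 psi

160000 psi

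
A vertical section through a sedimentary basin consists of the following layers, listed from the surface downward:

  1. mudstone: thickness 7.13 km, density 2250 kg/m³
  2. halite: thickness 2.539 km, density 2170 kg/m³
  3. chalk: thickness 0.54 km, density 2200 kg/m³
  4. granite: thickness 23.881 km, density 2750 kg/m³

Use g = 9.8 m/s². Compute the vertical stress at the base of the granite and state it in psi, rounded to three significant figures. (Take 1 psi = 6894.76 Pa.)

126000 psi

mudstone: 2250 kg/m³ × 9.8 m/s² × 7130 m = 1.572×10^8 Pa = 22802 psi
halite: 2170 kg/m³ × 9.8 m/s² × 2539 m = 5.399×10^7 Pa = 7831 psi
chalk: 2200 kg/m³ × 9.8 m/s² × 540 m = 1.164×10^7 Pa = 1689 psi
granite: 2750 kg/m³ × 9.8 m/s² × 23881 m = 6.436×10^8 Pa = 93345 psi
Total = 22802 + 7831 + 1689 + 93345 = 1.2567×10^5 psi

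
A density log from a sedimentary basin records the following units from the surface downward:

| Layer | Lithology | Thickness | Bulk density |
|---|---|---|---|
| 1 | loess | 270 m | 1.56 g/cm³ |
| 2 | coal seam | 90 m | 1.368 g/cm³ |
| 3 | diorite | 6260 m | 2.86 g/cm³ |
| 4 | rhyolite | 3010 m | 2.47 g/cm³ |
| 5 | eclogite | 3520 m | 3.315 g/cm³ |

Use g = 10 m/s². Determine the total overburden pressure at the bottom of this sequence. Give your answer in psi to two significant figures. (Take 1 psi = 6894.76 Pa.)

54000 psi

loess: 1560 kg/m³ × 10 m/s² × 270 m = 4.212×10^6 Pa = 610.9 psi
coal seam: 1368 kg/m³ × 10 m/s² × 90 m = 1.231×10^6 Pa = 178.6 psi
diorite: 2860 kg/m³ × 10 m/s² × 6260 m = 1.790×10^8 Pa = 25967 psi
rhyolite: 2470 kg/m³ × 10 m/s² × 3010 m = 7.435×10^7 Pa = 10783 psi
eclogite: 3315 kg/m³ × 10 m/s² × 3520 m = 1.167×10^8 Pa = 16924 psi
Total = 610.9 + 178.6 + 25967 + 10783 + 16924 = 54464 psi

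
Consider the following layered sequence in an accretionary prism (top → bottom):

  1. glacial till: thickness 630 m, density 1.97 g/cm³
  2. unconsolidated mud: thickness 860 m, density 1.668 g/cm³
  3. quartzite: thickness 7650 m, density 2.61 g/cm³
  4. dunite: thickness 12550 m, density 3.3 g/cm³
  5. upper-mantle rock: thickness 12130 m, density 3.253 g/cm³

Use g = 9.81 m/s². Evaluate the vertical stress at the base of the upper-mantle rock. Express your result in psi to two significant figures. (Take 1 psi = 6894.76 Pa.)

glacial till: 1970 kg/m³ × 9.81 m/s² × 630 m = 1.218×10^7 Pa = 1766 psi
unconsolidated mud: 1668 kg/m³ × 9.81 m/s² × 860 m = 1.407×10^7 Pa = 2041 psi
quartzite: 2610 kg/m³ × 9.81 m/s² × 7650 m = 1.959×10^8 Pa = 28409 psi
dunite: 3300 kg/m³ × 9.81 m/s² × 12550 m = 4.063×10^8 Pa = 58926 psi
upper-mantle rock: 3253 kg/m³ × 9.81 m/s² × 12130 m = 3.871×10^8 Pa = 56143 psi
Total = 1766 + 2041 + 28409 + 58926 + 56143 = 1.4728×10^5 psi

150000 psi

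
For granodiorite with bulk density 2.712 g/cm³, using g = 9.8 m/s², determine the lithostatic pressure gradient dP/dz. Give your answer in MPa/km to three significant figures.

dP/dz = ρg = 2712 kg/m³ × 9.8 m/s² = 26578 Pa/m
= 26578 Pa/m × (1 MPa/km / 1000.0 Pa/m) = 26.578 MPa/km

26.6 MPa/km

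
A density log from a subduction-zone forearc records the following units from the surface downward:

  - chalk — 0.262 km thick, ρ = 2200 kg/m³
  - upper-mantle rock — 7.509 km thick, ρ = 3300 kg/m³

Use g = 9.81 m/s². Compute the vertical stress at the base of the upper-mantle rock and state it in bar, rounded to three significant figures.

chalk: 2200 kg/m³ × 9.81 m/s² × 262 m = 5.654×10^6 Pa = 56.54 bar
upper-mantle rock: 3300 kg/m³ × 9.81 m/s² × 7509 m = 2.431×10^8 Pa = 2431 bar
Total = 56.54 + 2431 = 2487.4 bar

2490 bar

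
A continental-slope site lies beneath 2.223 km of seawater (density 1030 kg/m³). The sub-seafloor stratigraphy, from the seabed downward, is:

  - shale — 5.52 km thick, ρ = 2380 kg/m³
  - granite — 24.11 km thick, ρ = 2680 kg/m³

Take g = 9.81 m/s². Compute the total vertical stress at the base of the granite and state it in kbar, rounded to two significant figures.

seawater: 1030 kg/m³ × 9.81 m/s² × 2223 m = 2.246×10^7 Pa = 0.2246 kbar
shale: 2380 kg/m³ × 9.81 m/s² × 5520 m = 1.289×10^8 Pa = 1.289 kbar
granite: 2680 kg/m³ × 9.81 m/s² × 24110 m = 6.339×10^8 Pa = 6.339 kbar
Total = 0.2246 + 1.289 + 6.339 = 7.8521 kbar

7.9 kbar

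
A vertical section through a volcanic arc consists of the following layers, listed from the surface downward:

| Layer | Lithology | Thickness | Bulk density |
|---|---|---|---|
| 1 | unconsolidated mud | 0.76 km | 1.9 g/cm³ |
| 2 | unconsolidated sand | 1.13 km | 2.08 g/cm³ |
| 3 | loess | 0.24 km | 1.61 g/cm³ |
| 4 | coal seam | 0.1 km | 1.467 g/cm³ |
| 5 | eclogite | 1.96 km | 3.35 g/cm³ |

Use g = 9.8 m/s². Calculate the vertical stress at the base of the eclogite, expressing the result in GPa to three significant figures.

unconsolidated mud: 1900 kg/m³ × 9.8 m/s² × 760 m = 1.415×10^7 Pa = 0.01415 GPa
unconsolidated sand: 2080 kg/m³ × 9.8 m/s² × 1130 m = 2.303×10^7 Pa = 0.02303 GPa
loess: 1610 kg/m³ × 9.8 m/s² × 240 m = 3.787×10^6 Pa = 3.787×10^-3 GPa
coal seam: 1467 kg/m³ × 9.8 m/s² × 100 m = 1.438×10^6 Pa = 1.438×10^-3 GPa
eclogite: 3350 kg/m³ × 9.8 m/s² × 1960 m = 6.435×10^7 Pa = 0.06435 GPa
Total = 0.01415 + 0.02303 + 3.787×10^-3 + 1.438×10^-3 + 0.06435 = 0.10676 GPa

0.107 GPa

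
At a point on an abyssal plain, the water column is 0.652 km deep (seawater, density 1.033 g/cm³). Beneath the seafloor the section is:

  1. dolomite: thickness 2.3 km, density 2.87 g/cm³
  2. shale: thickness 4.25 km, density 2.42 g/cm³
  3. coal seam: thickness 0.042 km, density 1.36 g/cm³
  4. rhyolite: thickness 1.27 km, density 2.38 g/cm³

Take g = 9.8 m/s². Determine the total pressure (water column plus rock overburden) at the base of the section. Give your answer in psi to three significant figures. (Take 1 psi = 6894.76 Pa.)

29300 psi

seawater: 1033 kg/m³ × 9.8 m/s² × 652 m = 6.600×10^6 Pa = 957.3 psi
dolomite: 2870 kg/m³ × 9.8 m/s² × 2300 m = 6.469×10^7 Pa = 9382 psi
shale: 2420 kg/m³ × 9.8 m/s² × 4250 m = 1.008×10^8 Pa = 14619 psi
coal seam: 1360 kg/m³ × 9.8 m/s² × 42 m = 5.598×10^5 Pa = 81.19 psi
rhyolite: 2380 kg/m³ × 9.8 m/s² × 1270 m = 2.962×10^7 Pa = 4296 psi
Total = 957.3 + 9382 + 14619 + 81.19 + 4296 = 29336 psi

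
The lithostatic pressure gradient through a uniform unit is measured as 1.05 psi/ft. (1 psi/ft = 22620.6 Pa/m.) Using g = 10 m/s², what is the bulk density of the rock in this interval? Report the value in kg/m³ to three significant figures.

2380 kg/m³

ρ = (dP/dz)/g = 1.05 psi/ft / 10 m/s² = 23752 Pa/m / 10 m/s² = 2375.2 kg/m³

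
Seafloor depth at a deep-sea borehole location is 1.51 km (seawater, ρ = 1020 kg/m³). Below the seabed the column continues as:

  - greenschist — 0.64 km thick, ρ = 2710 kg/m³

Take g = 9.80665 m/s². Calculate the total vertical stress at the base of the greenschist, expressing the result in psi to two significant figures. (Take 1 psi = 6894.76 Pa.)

4700 psi

seawater: 1020 kg/m³ × 9.80665 m/s² × 1510 m = 1.510×10^7 Pa = 2191 psi
greenschist: 2710 kg/m³ × 9.80665 m/s² × 640 m = 1.701×10^7 Pa = 2467 psi
Total = 2191 + 2467 = 4657.6 psi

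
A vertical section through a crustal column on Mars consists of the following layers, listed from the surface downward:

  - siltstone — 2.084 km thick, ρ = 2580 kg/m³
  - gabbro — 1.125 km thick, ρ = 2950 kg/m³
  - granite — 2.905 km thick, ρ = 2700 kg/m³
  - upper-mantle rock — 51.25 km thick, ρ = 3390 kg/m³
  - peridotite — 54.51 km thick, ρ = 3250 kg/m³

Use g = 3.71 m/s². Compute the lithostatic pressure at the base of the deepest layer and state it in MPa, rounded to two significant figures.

1400 MPa

siltstone: 2580 kg/m³ × 3.71 m/s² × 2084 m = 1.995×10^7 Pa = 19.95 MPa
gabbro: 2950 kg/m³ × 3.71 m/s² × 1125 m = 1.231×10^7 Pa = 12.31 MPa
granite: 2700 kg/m³ × 3.71 m/s² × 2905 m = 2.910×10^7 Pa = 29.10 MPa
upper-mantle rock: 3390 kg/m³ × 3.71 m/s² × 51250 m = 6.446×10^8 Pa = 644.6 MPa
peridotite: 3250 kg/m³ × 3.71 m/s² × 54510 m = 6.573×10^8 Pa = 657.3 MPa
Total = 19.95 + 12.31 + 29.10 + 644.6 + 657.3 = 1363.2 MPa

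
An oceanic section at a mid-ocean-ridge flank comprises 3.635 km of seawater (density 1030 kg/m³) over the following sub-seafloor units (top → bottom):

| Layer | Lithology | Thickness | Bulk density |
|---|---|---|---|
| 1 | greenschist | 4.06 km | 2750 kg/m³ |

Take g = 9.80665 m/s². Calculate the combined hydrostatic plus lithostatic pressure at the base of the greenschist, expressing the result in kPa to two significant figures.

150000 kPa

seawater: 1030 kg/m³ × 9.80665 m/s² × 3635 m = 3.672×10^7 Pa = 36717 kPa
greenschist: 2750 kg/m³ × 9.80665 m/s² × 4060 m = 1.095×10^8 Pa = 1.095×10^5 kPa
Total = 36717 + 1.095×10^5 = 1.4621×10^5 kPa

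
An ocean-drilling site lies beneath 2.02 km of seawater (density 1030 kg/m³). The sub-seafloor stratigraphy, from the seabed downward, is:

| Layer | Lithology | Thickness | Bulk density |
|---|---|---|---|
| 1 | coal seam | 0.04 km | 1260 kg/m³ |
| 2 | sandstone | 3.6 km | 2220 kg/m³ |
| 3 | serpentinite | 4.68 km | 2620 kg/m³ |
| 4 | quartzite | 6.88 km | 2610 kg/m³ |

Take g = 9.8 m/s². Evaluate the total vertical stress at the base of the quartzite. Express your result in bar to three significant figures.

3950 bar

seawater: 1030 kg/m³ × 9.8 m/s² × 2020 m = 2.039×10^7 Pa = 203.9 bar
coal seam: 1260 kg/m³ × 9.8 m/s² × 40 m = 4.939×10^5 Pa = 4.939 bar
sandstone: 2220 kg/m³ × 9.8 m/s² × 3600 m = 7.832×10^7 Pa = 783.2 bar
serpentinite: 2620 kg/m³ × 9.8 m/s² × 4680 m = 1.202×10^8 Pa = 1202 bar
quartzite: 2610 kg/m³ × 9.8 m/s² × 6880 m = 1.760×10^8 Pa = 1760 bar
Total = 203.9 + 4.939 + 783.2 + 1202 + 1760 = 3953.5 bar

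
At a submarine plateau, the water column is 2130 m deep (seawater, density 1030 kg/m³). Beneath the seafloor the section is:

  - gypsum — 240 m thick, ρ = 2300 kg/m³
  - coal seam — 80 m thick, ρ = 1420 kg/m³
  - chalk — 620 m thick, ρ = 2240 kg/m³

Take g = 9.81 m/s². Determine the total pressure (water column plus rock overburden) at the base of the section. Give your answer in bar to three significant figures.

seawater: 1030 kg/m³ × 9.81 m/s² × 2130 m = 2.152×10^7 Pa = 215.2 bar
gypsum: 2300 kg/m³ × 9.81 m/s² × 240 m = 5.415×10^6 Pa = 54.15 bar
coal seam: 1420 kg/m³ × 9.81 m/s² × 80 m = 1.114×10^6 Pa = 11.14 bar
chalk: 2240 kg/m³ × 9.81 m/s² × 620 m = 1.362×10^7 Pa = 136.2 bar
Total = 215.2 + 54.15 + 11.14 + 136.2 = 416.76 bar

417 bar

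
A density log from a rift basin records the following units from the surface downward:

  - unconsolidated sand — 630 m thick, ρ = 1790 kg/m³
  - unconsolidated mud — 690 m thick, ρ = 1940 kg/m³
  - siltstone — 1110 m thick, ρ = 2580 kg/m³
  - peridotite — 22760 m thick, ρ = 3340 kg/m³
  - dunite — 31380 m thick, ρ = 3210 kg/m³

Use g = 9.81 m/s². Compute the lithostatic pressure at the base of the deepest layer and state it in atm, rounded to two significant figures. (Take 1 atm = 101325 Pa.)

18000 atm

unconsolidated sand: 1790 kg/m³ × 9.81 m/s² × 630 m = 1.106×10^7 Pa = 109.2 atm
unconsolidated mud: 1940 kg/m³ × 9.81 m/s² × 690 m = 1.313×10^7 Pa = 129.6 atm
siltstone: 2580 kg/m³ × 9.81 m/s² × 1110 m = 2.809×10^7 Pa = 277.3 atm
peridotite: 3340 kg/m³ × 9.81 m/s² × 22760 m = 7.457×10^8 Pa = 7360 atm
dunite: 3210 kg/m³ × 9.81 m/s² × 31380 m = 9.882×10^8 Pa = 9752 atm
Total = 109.2 + 129.6 + 277.3 + 7360 + 9752 = 17628 atm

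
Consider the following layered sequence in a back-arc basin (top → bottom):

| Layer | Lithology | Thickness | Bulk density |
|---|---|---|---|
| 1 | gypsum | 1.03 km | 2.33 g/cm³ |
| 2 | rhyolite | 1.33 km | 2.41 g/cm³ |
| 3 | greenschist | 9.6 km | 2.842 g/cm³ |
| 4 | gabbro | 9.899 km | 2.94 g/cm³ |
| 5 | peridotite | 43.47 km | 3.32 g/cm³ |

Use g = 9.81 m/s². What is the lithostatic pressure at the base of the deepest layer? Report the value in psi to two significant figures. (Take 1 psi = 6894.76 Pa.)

gypsum: 2330 kg/m³ × 9.81 m/s² × 1030 m = 2.354×10^7 Pa = 3415 psi
rhyolite: 2410 kg/m³ × 9.81 m/s² × 1330 m = 3.144×10^7 Pa = 4561 psi
greenschist: 2842 kg/m³ × 9.81 m/s² × 9600 m = 2.676×10^8 Pa = 38819 psi
gabbro: 2940 kg/m³ × 9.81 m/s² × 9899 m = 2.855×10^8 Pa = 41408 psi
peridotite: 3320 kg/m³ × 9.81 m/s² × 43470 m = 1.416×10^9 Pa = 2.053×10^5 psi
Total = 3415 + 4561 + 38819 + 41408 + 2.053×10^5 = 2.9354×10^5 psi

290000 psi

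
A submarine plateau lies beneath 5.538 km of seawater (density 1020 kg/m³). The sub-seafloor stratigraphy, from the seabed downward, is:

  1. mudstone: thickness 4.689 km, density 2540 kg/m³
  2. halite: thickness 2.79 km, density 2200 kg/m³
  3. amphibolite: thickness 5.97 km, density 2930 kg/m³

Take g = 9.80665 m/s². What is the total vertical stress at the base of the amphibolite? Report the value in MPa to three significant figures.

seawater: 1020 kg/m³ × 9.80665 m/s² × 5538 m = 5.540×10^7 Pa = 55.40 MPa
mudstone: 2540 kg/m³ × 9.80665 m/s² × 4689 m = 1.168×10^8 Pa = 116.8 MPa
halite: 2200 kg/m³ × 9.80665 m/s² × 2790 m = 6.019×10^7 Pa = 60.19 MPa
amphibolite: 2930 kg/m³ × 9.80665 m/s² × 5970 m = 1.715×10^8 Pa = 171.5 MPa
Total = 55.40 + 116.8 + 60.19 + 171.5 = 403.93 MPa

404 MPa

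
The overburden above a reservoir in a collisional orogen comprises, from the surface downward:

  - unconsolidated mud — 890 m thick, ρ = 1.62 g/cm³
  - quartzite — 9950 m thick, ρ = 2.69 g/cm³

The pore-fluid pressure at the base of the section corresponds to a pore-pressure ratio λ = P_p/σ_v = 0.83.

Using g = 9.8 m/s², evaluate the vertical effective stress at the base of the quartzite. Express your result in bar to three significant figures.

Overburden (lithostatic) stress σ_v:
unconsolidated mud: 1620 kg/m³ × 9.8 m/s² × 890 m = 1.413×10^7 Pa = 14.13 MPa
quartzite: 2690 kg/m³ × 9.8 m/s² × 9950 m = 2.623×10^8 Pa = 262.3 MPa
Total = 14.13 + 262.3 = 276.43 MPa
Pore pressure P_p = λ·σ_v = 0.83 × 276.4 MPa = 229.4 MPa
Effective stress σ' = σ_v − P_p = 276.4 − 229.4 = 46.993 MPa = 469.93 bar

470 bar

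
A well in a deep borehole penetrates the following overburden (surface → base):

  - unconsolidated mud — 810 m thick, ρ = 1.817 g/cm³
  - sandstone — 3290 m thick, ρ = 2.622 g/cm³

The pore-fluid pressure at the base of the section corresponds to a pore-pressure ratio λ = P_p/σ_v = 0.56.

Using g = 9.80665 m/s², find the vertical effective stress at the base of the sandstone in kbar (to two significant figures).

0.44 kbar

Overburden (lithostatic) stress σ_v:
unconsolidated mud: 1817 kg/m³ × 9.80665 m/s² × 810 m = 1.443×10^7 Pa = 14.43 MPa
sandstone: 2622 kg/m³ × 9.80665 m/s² × 3290 m = 8.460×10^7 Pa = 84.60 MPa
Total = 14.43 + 84.60 = 99.029 MPa
Pore pressure P_p = λ·σ_v = 0.56 × 99.03 MPa = 55.46 MPa
Effective stress σ' = σ_v − P_p = 99.03 − 55.46 = 43.573 MPa = 0.43573 kbar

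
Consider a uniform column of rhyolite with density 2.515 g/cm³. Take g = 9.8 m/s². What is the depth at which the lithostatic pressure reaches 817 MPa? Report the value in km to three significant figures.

33.1 km

h = P/(ρg) = 817 MPa / (2515 kg/m³ × 9.8 m/s²) = 8.170×10^8 Pa / 24647 Pa/m = 33148 m
= 33.148 km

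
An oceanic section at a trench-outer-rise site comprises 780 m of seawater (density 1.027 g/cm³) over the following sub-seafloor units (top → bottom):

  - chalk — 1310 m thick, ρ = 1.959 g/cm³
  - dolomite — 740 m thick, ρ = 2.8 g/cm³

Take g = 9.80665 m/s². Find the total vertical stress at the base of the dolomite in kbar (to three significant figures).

0.533 kbar

seawater: 1027 kg/m³ × 9.80665 m/s² × 780 m = 7.856×10^6 Pa = 0.07856 kbar
chalk: 1959 kg/m³ × 9.80665 m/s² × 1310 m = 2.517×10^7 Pa = 0.2517 kbar
dolomite: 2800 kg/m³ × 9.80665 m/s² × 740 m = 2.032×10^7 Pa = 0.2032 kbar
Total = 0.07856 + 0.2517 + 0.2032 = 0.53342 kbar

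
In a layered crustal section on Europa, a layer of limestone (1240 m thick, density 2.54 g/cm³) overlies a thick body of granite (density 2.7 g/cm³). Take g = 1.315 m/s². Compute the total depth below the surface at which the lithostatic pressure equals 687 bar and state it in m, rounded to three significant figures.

Pressure at base of upper layers: 2540×1.315×1240 = 4.142×10^6 Pa = 41.42 bar
Remaining pressure to be supplied by granite: 6.870×10^7 − 4.142×10^6 = 6.456×10^7 Pa
Additional depth in granite = 6.456×10^7 Pa / (2700 kg/m³ × 1.315 m/s²) = 18183 m
Total depth = 1240 m + 18183 m = 19423 m

19400 m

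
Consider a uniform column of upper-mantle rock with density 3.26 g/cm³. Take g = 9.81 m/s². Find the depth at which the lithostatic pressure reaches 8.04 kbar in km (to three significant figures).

25.1 km

h = P/(ρg) = 8.04 kbar / (3260 kg/m³ × 9.81 m/s²) = 8.040×10^8 Pa / 31981 Pa/m = 25140 m
= 25.140 km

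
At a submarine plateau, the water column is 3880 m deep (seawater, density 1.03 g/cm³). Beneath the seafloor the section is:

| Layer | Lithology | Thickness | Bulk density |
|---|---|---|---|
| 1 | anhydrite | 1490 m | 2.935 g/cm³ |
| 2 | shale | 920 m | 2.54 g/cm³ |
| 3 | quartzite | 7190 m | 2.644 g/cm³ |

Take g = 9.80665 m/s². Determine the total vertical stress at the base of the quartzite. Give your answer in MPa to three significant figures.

291 MPa

seawater: 1030 kg/m³ × 9.80665 m/s² × 3880 m = 3.919×10^7 Pa = 39.19 MPa
anhydrite: 2935 kg/m³ × 9.80665 m/s² × 1490 m = 4.289×10^7 Pa = 42.89 MPa
shale: 2540 kg/m³ × 9.80665 m/s² × 920 m = 2.292×10^7 Pa = 22.92 MPa
quartzite: 2644 kg/m³ × 9.80665 m/s² × 7190 m = 1.864×10^8 Pa = 186.4 MPa
Total = 39.19 + 42.89 + 22.92 + 186.4 = 291.42 MPa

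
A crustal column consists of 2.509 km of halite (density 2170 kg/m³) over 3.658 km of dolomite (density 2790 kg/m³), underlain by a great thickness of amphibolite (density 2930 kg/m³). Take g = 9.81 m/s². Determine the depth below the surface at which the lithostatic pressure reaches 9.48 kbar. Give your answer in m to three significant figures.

Pressure at base of upper layers: 2170×9.81×2509 + 2790×9.81×3658 = 1.535×10^8 Pa = 1.535 kbar
Remaining pressure to be supplied by amphibolite: 9.480×10^8 − 1.535×10^8 = 7.945×10^8 Pa
Additional depth in amphibolite = 7.945×10^8 Pa / (2930 kg/m³ × 9.81 m/s²) = 27640 m
Total depth = 6167 m + 27640 m = 33807 m

33800 m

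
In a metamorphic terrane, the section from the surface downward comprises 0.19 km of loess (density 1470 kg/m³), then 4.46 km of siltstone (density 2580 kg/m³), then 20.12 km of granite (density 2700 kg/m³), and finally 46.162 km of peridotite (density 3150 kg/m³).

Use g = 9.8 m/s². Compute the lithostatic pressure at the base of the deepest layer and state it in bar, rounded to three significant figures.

20700 bar

loess: 1470 kg/m³ × 9.8 m/s² × 190 m = 2.737×10^6 Pa = 27.37 bar
siltstone: 2580 kg/m³ × 9.8 m/s² × 4460 m = 1.128×10^8 Pa = 1128 bar
granite: 2700 kg/m³ × 9.8 m/s² × 20120 m = 5.324×10^8 Pa = 5324 bar
peridotite: 3150 kg/m³ × 9.8 m/s² × 46162 m = 1.425×10^9 Pa = 14250 bar
Total = 27.37 + 1128 + 5324 + 14250 = 20729 bar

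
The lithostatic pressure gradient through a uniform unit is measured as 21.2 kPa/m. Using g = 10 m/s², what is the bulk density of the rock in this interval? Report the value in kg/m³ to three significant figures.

ρ = (dP/dz)/g = 21.2 kPa/m / 10 m/s² = 21200 Pa/m / 10 m/s² = 2120.0 kg/m³

2120 kg/m³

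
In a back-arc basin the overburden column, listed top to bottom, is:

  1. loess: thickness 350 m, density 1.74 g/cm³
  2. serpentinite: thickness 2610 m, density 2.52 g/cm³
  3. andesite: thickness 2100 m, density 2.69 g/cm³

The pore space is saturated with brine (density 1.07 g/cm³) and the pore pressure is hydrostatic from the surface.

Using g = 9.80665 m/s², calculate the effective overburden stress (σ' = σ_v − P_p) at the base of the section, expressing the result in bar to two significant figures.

Overburden (lithostatic) stress σ_v:
loess: 1740 kg/m³ × 9.80665 m/s² × 350 m = 5.972×10^6 Pa = 5.972 MPa
serpentinite: 2520 kg/m³ × 9.80665 m/s² × 2610 m = 6.450×10^7 Pa = 64.50 MPa
andesite: 2690 kg/m³ × 9.80665 m/s² × 2100 m = 5.540×10^7 Pa = 55.40 MPa
Total = 5.972 + 64.50 + 55.40 = 125.87 MPa
Pore pressure P_p = 1070 kg/m³ × 9.80665 m/s² × 5060 m = 5.310×10^7 Pa = 53.10 MPa
Effective stress σ' = σ_v − P_p = 125.9 − 53.10 = 72.775 MPa = 727.75 bar

730 bar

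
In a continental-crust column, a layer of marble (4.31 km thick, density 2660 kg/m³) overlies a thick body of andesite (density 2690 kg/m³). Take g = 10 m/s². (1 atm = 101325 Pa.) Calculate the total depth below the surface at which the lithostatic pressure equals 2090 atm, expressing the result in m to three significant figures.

7920 m

Pressure at base of upper layers: 2660×10×4310 = 1.146×10^8 Pa = 1131 atm
Remaining pressure to be supplied by andesite: 2.118×10^8 − 1.146×10^8 = 9.712×10^7 Pa
Additional depth in andesite = 9.712×10^7 Pa / (2690 kg/m³ × 10 m/s²) = 3610.5 m
Total depth = 4310 m + 3610.5 m = 7920.5 m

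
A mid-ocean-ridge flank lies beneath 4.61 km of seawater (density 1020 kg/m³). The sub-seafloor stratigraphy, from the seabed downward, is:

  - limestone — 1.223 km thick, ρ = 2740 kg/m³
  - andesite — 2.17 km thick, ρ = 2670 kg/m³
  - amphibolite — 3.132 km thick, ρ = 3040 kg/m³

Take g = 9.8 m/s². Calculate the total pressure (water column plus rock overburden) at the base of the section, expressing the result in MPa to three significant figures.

seawater: 1020 kg/m³ × 9.8 m/s² × 4610 m = 4.608×10^7 Pa = 46.08 MPa
limestone: 2740 kg/m³ × 9.8 m/s² × 1223 m = 3.284×10^7 Pa = 32.84 MPa
andesite: 2670 kg/m³ × 9.8 m/s² × 2170 m = 5.678×10^7 Pa = 56.78 MPa
amphibolite: 3040 kg/m³ × 9.8 m/s² × 3132 m = 9.331×10^7 Pa = 93.31 MPa
Total = 46.08 + 32.84 + 56.78 + 93.31 = 229.01 MPa

229 MPa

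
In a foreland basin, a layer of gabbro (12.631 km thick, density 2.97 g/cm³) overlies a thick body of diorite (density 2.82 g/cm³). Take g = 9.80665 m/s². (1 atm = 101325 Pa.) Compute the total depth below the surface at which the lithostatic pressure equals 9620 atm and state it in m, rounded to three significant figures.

34600 m

Pressure at base of upper layers: 2970×9.80665×12631 = 3.679×10^8 Pa = 3631 atm
Remaining pressure to be supplied by diorite: 9.747×10^8 − 3.679×10^8 = 6.069×10^8 Pa
Additional depth in diorite = 6.069×10^8 Pa / (2820 kg/m³ × 9.80665 m/s²) = 21944 m
Total depth = 12631 m + 21944 m = 34575 m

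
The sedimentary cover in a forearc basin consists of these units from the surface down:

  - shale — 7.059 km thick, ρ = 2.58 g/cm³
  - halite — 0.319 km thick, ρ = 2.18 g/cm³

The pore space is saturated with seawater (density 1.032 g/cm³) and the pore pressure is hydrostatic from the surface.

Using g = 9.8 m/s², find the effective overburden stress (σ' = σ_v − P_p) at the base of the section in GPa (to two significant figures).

Overburden (lithostatic) stress σ_v:
shale: 2580 kg/m³ × 9.8 m/s² × 7059 m = 1.785×10^8 Pa = 178.5 MPa
halite: 2180 kg/m³ × 9.8 m/s² × 319 m = 6.815×10^6 Pa = 6.815 MPa
Total = 178.5 + 6.815 = 185.29 MPa
Pore pressure P_p = 1032 kg/m³ × 9.8 m/s² × 7378 m = 7.462×10^7 Pa = 74.62 MPa
Effective stress σ' = σ_v − P_p = 185.3 − 74.62 = 110.68 MPa = 0.11068 GPa

0.11 GPa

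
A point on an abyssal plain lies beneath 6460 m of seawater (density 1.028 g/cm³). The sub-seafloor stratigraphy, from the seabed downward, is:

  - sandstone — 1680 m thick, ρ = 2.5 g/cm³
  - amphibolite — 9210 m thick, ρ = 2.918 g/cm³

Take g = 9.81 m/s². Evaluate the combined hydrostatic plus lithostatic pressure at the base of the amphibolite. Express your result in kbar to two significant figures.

seawater: 1028 kg/m³ × 9.81 m/s² × 6460 m = 6.515×10^7 Pa = 0.6515 kbar
sandstone: 2500 kg/m³ × 9.81 m/s² × 1680 m = 4.120×10^7 Pa = 0.4120 kbar
amphibolite: 2918 kg/m³ × 9.81 m/s² × 9210 m = 2.636×10^8 Pa = 2.636 kbar
Total = 0.6515 + 0.4120 + 2.636 = 3.6999 kbar

3.7 kbar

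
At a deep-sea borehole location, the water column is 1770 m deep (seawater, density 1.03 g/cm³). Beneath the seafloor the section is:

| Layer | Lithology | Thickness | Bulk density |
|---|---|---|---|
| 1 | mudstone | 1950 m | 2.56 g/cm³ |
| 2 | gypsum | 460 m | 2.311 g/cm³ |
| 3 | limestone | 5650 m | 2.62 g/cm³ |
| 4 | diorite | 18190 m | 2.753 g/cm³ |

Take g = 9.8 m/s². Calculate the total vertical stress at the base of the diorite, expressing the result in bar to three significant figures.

seawater: 1030 kg/m³ × 9.8 m/s² × 1770 m = 1.787×10^7 Pa = 178.7 bar
mudstone: 2560 kg/m³ × 9.8 m/s² × 1950 m = 4.892×10^7 Pa = 489.2 bar
gypsum: 2311 kg/m³ × 9.8 m/s² × 460 m = 1.042×10^7 Pa = 104.2 bar
limestone: 2620 kg/m³ × 9.8 m/s² × 5650 m = 1.451×10^8 Pa = 1451 bar
diorite: 2753 kg/m³ × 9.8 m/s² × 18190 m = 4.908×10^8 Pa = 4908 bar
Total = 178.7 + 489.2 + 104.2 + 1451 + 4908 = 7130.3 bar

7130 bar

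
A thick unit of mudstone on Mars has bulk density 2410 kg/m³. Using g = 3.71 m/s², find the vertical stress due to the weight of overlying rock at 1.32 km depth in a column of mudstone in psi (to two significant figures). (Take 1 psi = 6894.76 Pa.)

1700 psi

mudstone: 2410 kg/m³ × 3.71 m/s² × 1320 m = 1.180×10^7 Pa = 1712 psi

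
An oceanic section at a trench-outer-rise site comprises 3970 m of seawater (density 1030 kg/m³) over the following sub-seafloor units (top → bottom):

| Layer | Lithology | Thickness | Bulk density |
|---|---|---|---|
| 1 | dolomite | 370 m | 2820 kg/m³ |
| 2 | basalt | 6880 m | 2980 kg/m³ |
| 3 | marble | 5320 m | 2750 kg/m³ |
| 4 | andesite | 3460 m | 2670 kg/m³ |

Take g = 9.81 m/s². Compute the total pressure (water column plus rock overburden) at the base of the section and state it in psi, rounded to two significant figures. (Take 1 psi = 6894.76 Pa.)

seawater: 1030 kg/m³ × 9.81 m/s² × 3970 m = 4.011×10^7 Pa = 5818 psi
dolomite: 2820 kg/m³ × 9.81 m/s² × 370 m = 1.024×10^7 Pa = 1485 psi
basalt: 2980 kg/m³ × 9.81 m/s² × 6880 m = 2.011×10^8 Pa = 29171 psi
marble: 2750 kg/m³ × 9.81 m/s² × 5320 m = 1.435×10^8 Pa = 20816 psi
andesite: 2670 kg/m³ × 9.81 m/s² × 3460 m = 9.063×10^7 Pa = 13144 psi
Total = 5818 + 1485 + 29171 + 20816 + 13144 = 70434 psi

70000 psi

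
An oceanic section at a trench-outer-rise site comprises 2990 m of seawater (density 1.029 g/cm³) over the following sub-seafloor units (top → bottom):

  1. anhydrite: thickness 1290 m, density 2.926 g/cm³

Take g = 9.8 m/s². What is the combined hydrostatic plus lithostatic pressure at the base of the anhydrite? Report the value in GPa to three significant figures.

0.0671 GPa

seawater: 1029 kg/m³ × 9.8 m/s² × 2990 m = 3.015×10^7 Pa = 0.03015 GPa
anhydrite: 2926 kg/m³ × 9.8 m/s² × 1290 m = 3.699×10^7 Pa = 0.03699 GPa
Total = 0.03015 + 0.03699 = 0.067142 GPa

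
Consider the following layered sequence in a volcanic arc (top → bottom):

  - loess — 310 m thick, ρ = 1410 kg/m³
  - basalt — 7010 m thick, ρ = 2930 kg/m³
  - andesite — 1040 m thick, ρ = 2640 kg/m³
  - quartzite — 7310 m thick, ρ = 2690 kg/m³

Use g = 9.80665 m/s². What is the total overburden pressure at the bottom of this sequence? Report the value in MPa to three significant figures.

425 MPa

loess: 1410 kg/m³ × 9.80665 m/s² × 310 m = 4.286×10^6 Pa = 4.286 MPa
basalt: 2930 kg/m³ × 9.80665 m/s² × 7010 m = 2.014×10^8 Pa = 201.4 MPa
andesite: 2640 kg/m³ × 9.80665 m/s² × 1040 m = 2.693×10^7 Pa = 26.93 MPa
quartzite: 2690 kg/m³ × 9.80665 m/s² × 7310 m = 1.928×10^8 Pa = 192.8 MPa
Total = 4.286 + 201.4 + 26.93 + 192.8 = 425.47 MPa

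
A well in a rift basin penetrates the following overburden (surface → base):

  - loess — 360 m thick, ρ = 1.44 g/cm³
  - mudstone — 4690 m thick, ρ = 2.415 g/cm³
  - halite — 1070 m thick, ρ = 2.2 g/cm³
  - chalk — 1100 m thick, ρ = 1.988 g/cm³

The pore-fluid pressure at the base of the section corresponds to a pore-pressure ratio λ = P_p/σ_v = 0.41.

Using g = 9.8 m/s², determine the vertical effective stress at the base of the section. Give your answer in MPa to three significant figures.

94.7 MPa

Overburden (lithostatic) stress σ_v:
loess: 1440 kg/m³ × 9.8 m/s² × 360 m = 5.080×10^6 Pa = 5.080 MPa
mudstone: 2415 kg/m³ × 9.8 m/s² × 4690 m = 1.110×10^8 Pa = 111.0 MPa
halite: 2200 kg/m³ × 9.8 m/s² × 1070 m = 2.307×10^7 Pa = 23.07 MPa
chalk: 1988 kg/m³ × 9.8 m/s² × 1100 m = 2.143×10^7 Pa = 21.43 MPa
Total = 5.080 + 111.0 + 23.07 + 21.43 = 160.58 MPa
Pore pressure P_p = λ·σ_v = 0.41 × 160.6 MPa = 65.84 MPa
Effective stress σ' = σ_v − P_p = 160.6 − 65.84 = 94.741 MPa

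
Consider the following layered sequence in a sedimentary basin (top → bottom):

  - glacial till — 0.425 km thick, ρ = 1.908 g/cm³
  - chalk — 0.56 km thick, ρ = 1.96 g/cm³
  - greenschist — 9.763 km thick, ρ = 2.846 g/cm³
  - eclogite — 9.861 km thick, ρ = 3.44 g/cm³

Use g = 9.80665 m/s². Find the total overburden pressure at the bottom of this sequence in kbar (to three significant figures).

6.24 kbar

glacial till: 1908 kg/m³ × 9.80665 m/s² × 425 m = 7.952×10^6 Pa = 0.07952 kbar
chalk: 1960 kg/m³ × 9.80665 m/s² × 560 m = 1.076×10^7 Pa = 0.1076 kbar
greenschist: 2846 kg/m³ × 9.80665 m/s² × 9763 m = 2.725×10^8 Pa = 2.725 kbar
eclogite: 3440 kg/m³ × 9.80665 m/s² × 9861 m = 3.327×10^8 Pa = 3.327 kbar
Total = 0.07952 + 0.1076 + 2.725 + 3.327 = 6.2386 kbar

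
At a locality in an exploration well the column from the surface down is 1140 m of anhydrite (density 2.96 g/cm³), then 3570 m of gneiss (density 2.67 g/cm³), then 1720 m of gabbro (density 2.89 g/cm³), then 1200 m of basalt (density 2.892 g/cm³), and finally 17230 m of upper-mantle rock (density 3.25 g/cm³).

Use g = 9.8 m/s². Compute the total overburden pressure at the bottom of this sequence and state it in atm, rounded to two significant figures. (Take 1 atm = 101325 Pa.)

anhydrite: 2960 kg/m³ × 9.8 m/s² × 1140 m = 3.307×10^7 Pa = 326.4 atm
gneiss: 2670 kg/m³ × 9.8 m/s² × 3570 m = 9.341×10^7 Pa = 921.9 atm
gabbro: 2890 kg/m³ × 9.8 m/s² × 1720 m = 4.871×10^7 Pa = 480.8 atm
basalt: 2892 kg/m³ × 9.8 m/s² × 1200 m = 3.401×10^7 Pa = 335.7 atm
upper-mantle rock: 3250 kg/m³ × 9.8 m/s² × 17230 m = 5.488×10^8 Pa = 5416 atm
Total = 326.4 + 921.9 + 480.8 + 335.7 + 5416 = 7480.7 atm

7500 atm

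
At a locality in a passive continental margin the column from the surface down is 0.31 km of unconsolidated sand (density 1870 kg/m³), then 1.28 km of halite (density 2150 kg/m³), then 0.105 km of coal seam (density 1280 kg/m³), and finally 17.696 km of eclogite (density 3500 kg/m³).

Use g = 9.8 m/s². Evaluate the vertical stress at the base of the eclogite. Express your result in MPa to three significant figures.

641 MPa

unconsolidated sand: 1870 kg/m³ × 9.8 m/s² × 310 m = 5.681×10^6 Pa = 5.681 MPa
halite: 2150 kg/m³ × 9.8 m/s² × 1280 m = 2.697×10^7 Pa = 26.97 MPa
coal seam: 1280 kg/m³ × 9.8 m/s² × 105 m = 1.317×10^6 Pa = 1.317 MPa
eclogite: 3500 kg/m³ × 9.8 m/s² × 17696 m = 6.070×10^8 Pa = 607.0 MPa
Total = 5.681 + 26.97 + 1.317 + 607.0 = 640.94 MPa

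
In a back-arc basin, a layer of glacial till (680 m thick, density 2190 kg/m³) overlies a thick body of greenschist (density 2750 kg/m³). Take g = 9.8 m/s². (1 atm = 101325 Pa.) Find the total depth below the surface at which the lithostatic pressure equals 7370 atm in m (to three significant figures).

Pressure at base of upper layers: 2190×9.8×680 = 1.459×10^7 Pa = 144.0 atm
Remaining pressure to be supplied by greenschist: 7.468×10^8 − 1.459×10^7 = 7.322×10^8 Pa
Additional depth in greenschist = 7.322×10^8 Pa / (2750 kg/m³ × 9.8 m/s²) = 27168 m
Total depth = 680 m + 27168 m = 27848 m

27800 m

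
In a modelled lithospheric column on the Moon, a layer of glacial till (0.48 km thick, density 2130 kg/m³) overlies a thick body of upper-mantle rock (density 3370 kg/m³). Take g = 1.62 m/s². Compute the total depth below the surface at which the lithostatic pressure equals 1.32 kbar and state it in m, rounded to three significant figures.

Pressure at base of upper layers: 2130×1.62×480 = 1.656×10^6 Pa = 0.01656 kbar
Remaining pressure to be supplied by upper-mantle rock: 1.320×10^8 − 1.656×10^6 = 1.303×10^8 Pa
Additional depth in upper-mantle rock = 1.303×10^8 Pa / (3370 kg/m³ × 1.62 m/s²) = 23875 m
Total depth = 480 m + 23875 m = 24355 m

24400 m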